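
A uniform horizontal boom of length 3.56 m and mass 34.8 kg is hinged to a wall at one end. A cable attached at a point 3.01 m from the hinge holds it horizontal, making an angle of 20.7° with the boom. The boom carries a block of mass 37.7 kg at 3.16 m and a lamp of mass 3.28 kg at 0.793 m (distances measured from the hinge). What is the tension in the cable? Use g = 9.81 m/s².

T ≈ 1690 N

Take moments about the hinge.
Beam weight: 34.8 × 9.81 = 341.4 N down at 1.78 m → arm 1.78 m, τ = 341.4 × 1.78 = 607.7 N·m clockwise.
Block: 37.7 × 9.81 = 369.8 N down at 3.16 m → arm 3.16 m, τ = 369.8 × 3.16 = 1169 N·m clockwise.
Lamp: 3.28 × 9.81 = 32.18 N down at 0.793 m → arm 0.793 m, τ = 32.18 × 0.793 = 25.52 N·m clockwise.
Total clockwise load moment = 1802 N·m.
The cable tension T acts at 3.01 m; only its component perpendicular to the boom, T sinθ, produces torque. sin 20.7° = 0.3535.
Setting net torque to zero: T × 3.01 × 0.3535 = 1802 → T = 1802 / 1.064 = 1690 N.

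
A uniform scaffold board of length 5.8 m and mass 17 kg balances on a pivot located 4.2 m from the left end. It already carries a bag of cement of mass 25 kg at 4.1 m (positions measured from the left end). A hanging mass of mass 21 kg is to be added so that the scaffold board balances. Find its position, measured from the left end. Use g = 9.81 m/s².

Take moments about the pivot (at 4.2 m from the left end).
Beam weight: 17 × 9.81 = 166.8 N down at 2.9 m → arm 1.3 m, τ = 166.8 × 1.3 = 216.8 N·m counterclockwise.
Bag of cement: 25 × 9.81 = 245.2 N down at 4.1 m → arm 0.1 m, τ = 245.2 × 0.1 = 24.52 N·m counterclockwise.
Net moment of existing loads = 241.3 N·m counterclockwise.
The hanging mass weighs 21 × 9.81 = 206 N and must supply an equal clockwise moment, so its lever arm about the pivot is 241.3 / 206 = 1.17 m.
That puts it at 4.2 + 1.17 = 5.37 m from the left end.

x ≈ 5.37 m from the left end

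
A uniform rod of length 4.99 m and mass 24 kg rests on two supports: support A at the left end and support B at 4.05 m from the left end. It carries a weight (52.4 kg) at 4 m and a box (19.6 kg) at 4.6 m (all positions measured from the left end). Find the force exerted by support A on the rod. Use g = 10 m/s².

Taking torques about support B:
Beam weight: 24 × 10 = 240 N down at 2.495 m → arm 1.555 m, τ = 240 × 1.555 = 373.2 N·m counterclockwise.
Weight: 52.4 × 10 = 524 N down at 4 m → arm 0.05 m, τ = 524 × 0.05 = 26.2 N·m counterclockwise.
Box: 19.6 × 10 = 196 N down at 4.6 m → arm 0.55 m, τ = 196 × 0.55 = 107.8 N·m clockwise.
Net load moment about support B = 291.6 N·m counterclockwise.
Reaction R at support A is upward at 0 m, arm 4.05 m → moment R × 4.05 clockwise.
For rotational equilibrium, R × 4.05 = 291.6, so R = 72 N.

R_A ≈ 72 N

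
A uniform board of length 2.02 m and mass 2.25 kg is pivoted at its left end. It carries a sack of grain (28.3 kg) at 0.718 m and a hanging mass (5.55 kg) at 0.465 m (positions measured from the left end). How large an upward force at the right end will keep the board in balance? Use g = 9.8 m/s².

Taking torques about the left end:
Beam weight: 2.25 × 9.8 = 22.05 N down at 1.01 m → arm 1.01 m, τ = 22.05 × 1.01 = 22.27 N·m clockwise.
Sack of grain: 28.3 × 9.8 = 277.3 N down at 0.718 m → arm 0.718 m, τ = 277.3 × 0.718 = 199.1 N·m clockwise.
Hanging mass: 5.55 × 9.8 = 54.39 N down at 0.465 m → arm 0.465 m, τ = 54.39 × 0.465 = 25.29 N·m clockwise.
Net moment of the loads = 246.7 N·m clockwise.
The upward force F acts at the right end, arm 2.02 m, giving F × 2.02 counterclockwise.
For rotational equilibrium, F × 2.02 = 246.7, so F = 246.7 / 2.02 = 122 N.

F ≈ 122 N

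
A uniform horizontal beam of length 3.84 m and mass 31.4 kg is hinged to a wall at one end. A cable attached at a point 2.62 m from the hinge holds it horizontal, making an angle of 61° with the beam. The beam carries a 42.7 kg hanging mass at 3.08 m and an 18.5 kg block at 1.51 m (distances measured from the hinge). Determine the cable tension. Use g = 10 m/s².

Choose the hinge as the axis so the unknown hinge reaction has zero arm there.
Beam weight: 31.4 × 10 = 314 N down at 1.92 m → arm 1.92 m, τ = 314 × 1.92 = 602.9 N·m clockwise.
Hanging mass: 42.7 × 10 = 427 N down at 3.08 m → arm 3.08 m, τ = 427 × 3.08 = 1315 N·m clockwise.
Block: 18.5 × 10 = 185 N down at 1.51 m → arm 1.51 m, τ = 185 × 1.51 = 279.4 N·m clockwise.
Total clockwise load moment = 2197 N·m.
The cable tension T acts at 2.62 m; only its component perpendicular to the beam, T sinθ, produces torque. sin 61° = 0.8746.
Setting net torque to zero: T × 2.62 × 0.8746 = 2197 → T = 2197 / 2.291 = 959 N.

T ≈ 959 N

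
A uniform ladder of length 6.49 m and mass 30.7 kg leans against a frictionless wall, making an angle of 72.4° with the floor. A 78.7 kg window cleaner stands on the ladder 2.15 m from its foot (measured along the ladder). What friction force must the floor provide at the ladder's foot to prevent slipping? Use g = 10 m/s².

Sum moments about the foot of the ladder (the floor normal and friction both act there and drop out).
Ladder weight 30.7×10 = 307 N acts at 3.245 m along the ladder; its horizontal arm is 3.245·cos72.4° = 0.9812 m → τ = 301.2 N·m clockwise.
Window cleaner: 78.7×10 = 787 N at 2.15 m → arm 0.6501 m → τ = 511.6 N·m clockwise.
Wall normal N acts horizontally at the top; its moment arm is the height L sinθ = 6.49·sin72.4° = 6.186 m, counterclockwise.
For rotational equilibrium, N × 6.186 = 812.8, so N = 131 N.
ΣFx = 0: friction at the foot balances the wall's push, so f = N_wall = 131 N.

f ≈ 131 N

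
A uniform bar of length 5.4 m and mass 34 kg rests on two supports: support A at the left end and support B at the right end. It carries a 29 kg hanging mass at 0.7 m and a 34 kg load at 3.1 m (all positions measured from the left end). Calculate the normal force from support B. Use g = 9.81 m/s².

About support A:
Beam weight: 34 × 9.81 = 333.5 N down at 2.7 m → arm 2.7 m, τ = 333.5 × 2.7 = 900.5 N·m clockwise.
Hanging mass: 29 × 9.81 = 284.5 N down at 0.7 m → arm 0.7 m, τ = 284.5 × 0.7 = 199.1 N·m clockwise.
Load: 34 × 9.81 = 333.5 N down at 3.1 m → arm 3.1 m, τ = 333.5 × 3.1 = 1034 N·m clockwise.
Net load moment about support A = 2134 N·m clockwise.
Reaction R at support B is upward at 5.4 m, arm 5.4 m → moment R × 5.4 counterclockwise.
Setting net torque to zero: R × 5.4 = 2134 → R = 395 N.

R_B ≈ 395 N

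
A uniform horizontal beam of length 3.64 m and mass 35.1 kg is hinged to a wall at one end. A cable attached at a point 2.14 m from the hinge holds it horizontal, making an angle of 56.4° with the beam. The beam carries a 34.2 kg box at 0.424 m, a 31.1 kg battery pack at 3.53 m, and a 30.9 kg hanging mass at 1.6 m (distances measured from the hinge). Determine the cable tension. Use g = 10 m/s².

T ≈ 1330 N

Choose the hinge as the axis so the unknown hinge reaction has zero arm there.
Beam weight: 35.1 × 10 = 351 N down at 1.82 m → arm 1.82 m, τ = 351 × 1.82 = 638.8 N·m clockwise.
Box: 34.2 × 10 = 342 N down at 0.424 m → arm 0.424 m, τ = 342 × 0.424 = 145 N·m clockwise.
Battery pack: 31.1 × 10 = 311 N down at 3.53 m → arm 3.53 m, τ = 311 × 3.53 = 1098 N·m clockwise.
Hanging mass: 30.9 × 10 = 309 N down at 1.6 m → arm 1.6 m, τ = 309 × 1.6 = 494.4 N·m clockwise.
Total clockwise load moment = 2376 N·m.
The cable tension T acts at 2.14 m; only its component perpendicular to the beam, T sinθ, produces torque. sin 56.4° = 0.8329.
Setting net torque to zero: T × 2.14 × 0.8329 = 2376 → T = 2376 / 1.782 = 1330 N.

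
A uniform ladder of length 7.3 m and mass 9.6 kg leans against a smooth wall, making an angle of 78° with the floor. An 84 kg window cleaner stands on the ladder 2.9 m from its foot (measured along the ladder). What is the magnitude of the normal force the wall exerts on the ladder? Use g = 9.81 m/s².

N_wall ≈ 79.6 N

Taking torques about the foot of the ladder:
Ladder weight 9.6×9.81 = 94.18 N acts at 3.65 m along the ladder; its horizontal arm is 3.65·cos78° = 0.7589 m → τ = 71.47 N·m clockwise.
Window cleaner: 84×9.81 = 824 N at 2.9 m → arm 0.6029 m → τ = 496.8 N·m clockwise.
Wall normal N acts horizontally at the top; its moment arm is the height L sinθ = 7.3·sin78° = 7.14 m, counterclockwise.
Στ = 0 ⇒ N × 7.14 = 568.3 ⇒ N = 79.6 N.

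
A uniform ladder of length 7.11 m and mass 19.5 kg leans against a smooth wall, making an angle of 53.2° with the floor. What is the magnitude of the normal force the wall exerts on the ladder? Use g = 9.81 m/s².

Take moments about the foot of the ladder.
Ladder weight 19.5×9.81 = 191.3 N acts at 3.555 m along the ladder; its horizontal arm is 3.555·cos53.2° = 2.13 m → τ = 407.5 N·m clockwise.
Wall normal N acts horizontally at the top; its moment arm is the height L sinθ = 7.11·sin53.2° = 5.693 m, counterclockwise.
Setting net torque to zero: N × 5.693 = 407.5 → N = 71.6 N.

N_wall ≈ 71.6 N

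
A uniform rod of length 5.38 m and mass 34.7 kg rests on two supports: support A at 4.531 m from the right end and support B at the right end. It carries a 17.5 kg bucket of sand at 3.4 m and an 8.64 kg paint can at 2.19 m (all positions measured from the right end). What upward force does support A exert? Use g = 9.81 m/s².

Sum moments about support B (its reaction then has zero moment arm).
Beam weight: 34.7 × 9.81 = 340.4 N down at 2.69 m → arm 2.69 m, τ = 340.4 × 2.69 = 915.7 N·m counterclockwise.
Bucket of sand: 17.5 × 9.81 = 171.7 N down at 3.4 m → arm 3.4 m, τ = 171.7 × 3.4 = 583.8 N·m counterclockwise.
Paint can: 8.64 × 9.81 = 84.76 N down at 2.19 m → arm 2.19 m, τ = 84.76 × 2.19 = 185.6 N·m counterclockwise.
Net load moment about support B = 1685 N·m counterclockwise.
Reaction R at support A is upward at 4.531 m, arm 4.531 m → moment R × 4.531 clockwise.
Στ = 0 ⇒ R × 4.531 = 1685 ⇒ R = 372 N.

R_A ≈ 372 N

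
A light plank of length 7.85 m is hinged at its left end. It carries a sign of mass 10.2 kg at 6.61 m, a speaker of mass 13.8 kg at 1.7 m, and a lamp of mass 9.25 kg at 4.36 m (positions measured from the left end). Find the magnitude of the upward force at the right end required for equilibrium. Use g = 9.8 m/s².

About the left end:
Sign: 10.2 × 9.8 = 99.96 N down at 6.61 m → arm 6.61 m, τ = 99.96 × 6.61 = 660.7 N·m clockwise.
Speaker: 13.8 × 9.8 = 135.2 N down at 1.7 m → arm 1.7 m, τ = 135.2 × 1.7 = 229.8 N·m clockwise.
Lamp: 9.25 × 9.8 = 90.65 N down at 4.36 m → arm 4.36 m, τ = 90.65 × 4.36 = 395.2 N·m clockwise.
Net moment of the loads = 1286 N·m clockwise.
The upward force F acts at the right end, arm 7.85 m, giving F × 7.85 counterclockwise.
Setting net torque to zero: F × 7.85 = 1286 → F = 1286 / 7.85 = 164 N.

F ≈ 164 N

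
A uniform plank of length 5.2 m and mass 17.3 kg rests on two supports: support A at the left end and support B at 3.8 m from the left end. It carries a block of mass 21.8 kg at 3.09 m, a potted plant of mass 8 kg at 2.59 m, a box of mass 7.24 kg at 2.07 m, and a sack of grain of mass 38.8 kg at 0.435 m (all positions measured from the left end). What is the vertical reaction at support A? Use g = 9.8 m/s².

R_A ≈ 487 N

About support B:
Beam weight: 17.3 × 9.8 = 169.5 N down at 2.6 m → arm 1.2 m, τ = 169.5 × 1.2 = 203.4 N·m counterclockwise.
Block: 21.8 × 9.8 = 213.6 N down at 3.09 m → arm 0.71 m, τ = 213.6 × 0.71 = 151.7 N·m counterclockwise.
Potted plant: 8 × 9.8 = 78.4 N down at 2.59 m → arm 1.21 m, τ = 78.4 × 1.21 = 94.86 N·m counterclockwise.
Box: 7.24 × 9.8 = 70.95 N down at 2.07 m → arm 1.73 m, τ = 70.95 × 1.73 = 122.7 N·m counterclockwise.
Sack of grain: 38.8 × 9.8 = 380.2 N down at 0.435 m → arm 3.365 m, τ = 380.2 × 3.365 = 1279 N·m counterclockwise.
Net load moment about support B = 1852 N·m counterclockwise.
Reaction R at support A is upward at 0 m, arm 3.8 m → moment R × 3.8 clockwise.
Στ = 0 ⇒ R × 3.8 = 1852 ⇒ R = 487 N.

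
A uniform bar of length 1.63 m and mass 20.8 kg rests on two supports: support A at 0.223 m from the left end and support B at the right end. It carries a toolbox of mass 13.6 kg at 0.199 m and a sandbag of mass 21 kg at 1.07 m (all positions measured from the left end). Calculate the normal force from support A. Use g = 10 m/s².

Sum moments about support B (its reaction then has zero moment arm).
Beam weight: 20.8 × 10 = 208 N down at 0.815 m → arm 0.815 m, τ = 208 × 0.815 = 169.5 N·m counterclockwise.
Toolbox: 13.6 × 10 = 136 N down at 0.199 m → arm 1.431 m, τ = 136 × 1.431 = 194.6 N·m counterclockwise.
Sandbag: 21 × 10 = 210 N down at 1.07 m → arm 0.56 m, τ = 210 × 0.56 = 117.6 N·m counterclockwise.
Net load moment about support B = 481.7 N·m counterclockwise.
Reaction R at support A is upward at 0.223 m, arm 1.407 m → moment R × 1.407 clockwise.
Balancing moments: R × 1.407 = 481.7, giving R = 342 N.

R_A ≈ 342 N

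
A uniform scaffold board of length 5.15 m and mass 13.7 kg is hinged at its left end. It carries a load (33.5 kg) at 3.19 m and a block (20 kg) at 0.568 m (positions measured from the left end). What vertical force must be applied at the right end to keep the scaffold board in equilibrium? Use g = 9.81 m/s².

Sum moments about the left end (the unknown pivot reaction has zero arm there).
Beam weight: 13.7 × 9.81 = 134.4 N down at 2.575 m → arm 2.575 m, τ = 134.4 × 2.575 = 346.1 N·m clockwise.
Load: 33.5 × 9.81 = 328.6 N down at 3.19 m → arm 3.19 m, τ = 328.6 × 3.19 = 1048 N·m clockwise.
Block: 20 × 9.81 = 196.2 N down at 0.568 m → arm 0.568 m, τ = 196.2 × 0.568 = 111.4 N·m clockwise.
Net moment of the loads = 1506 N·m clockwise.
The upward force F acts at the right end, arm 5.15 m, giving F × 5.15 counterclockwise.
For rotational equilibrium, F × 5.15 = 1506, so F = 1506 / 5.15 = 292 N.

F ≈ 292 N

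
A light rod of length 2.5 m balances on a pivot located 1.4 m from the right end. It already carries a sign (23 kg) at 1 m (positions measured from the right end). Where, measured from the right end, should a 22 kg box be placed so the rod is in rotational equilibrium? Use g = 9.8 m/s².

x ≈ 1.82 m from the right end

Choose the pivot (at 1.4 m from the right end) as the axis so the support reaction has zero arm there.
Sign: 23 × 9.8 = 225.4 N down at 1 m → arm 0.4 m, τ = 225.4 × 0.4 = 90.16 N·m clockwise.
Net moment of existing loads = 90.16 N·m clockwise.
The box weighs 22 × 9.8 = 215.6 N and must supply an equal counterclockwise moment, so its lever arm about the pivot is 90.16 / 215.6 = 0.418 m.
That puts it at 1.4 + 0.418 = 1.82 m from the right end.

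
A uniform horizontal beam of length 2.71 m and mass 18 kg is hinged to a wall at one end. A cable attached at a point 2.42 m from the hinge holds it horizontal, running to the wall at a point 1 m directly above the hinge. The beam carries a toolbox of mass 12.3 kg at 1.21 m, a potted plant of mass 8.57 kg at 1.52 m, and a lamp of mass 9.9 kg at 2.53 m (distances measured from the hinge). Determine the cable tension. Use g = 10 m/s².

Taking torques about the hinge:
Beam weight: 18 × 10 = 180 N down at 1.355 m → arm 1.355 m, τ = 180 × 1.355 = 243.9 N·m clockwise.
Toolbox: 12.3 × 10 = 123 N down at 1.21 m → arm 1.21 m, τ = 123 × 1.21 = 148.8 N·m clockwise.
Potted plant: 8.57 × 10 = 85.7 N down at 1.52 m → arm 1.52 m, τ = 85.7 × 1.52 = 130.3 N·m clockwise.
Lamp: 9.9 × 10 = 99 N down at 2.53 m → arm 2.53 m, τ = 99 × 2.53 = 250.5 N·m clockwise.
Total clockwise load moment = 773.5 N·m.
The cable tension T acts at 2.42 m; only its component perpendicular to the beam, T sinθ, produces torque. sinθ = h/√(h²+d²) = 1/√(1²+2.42²) = 0.3819.
Στ = 0 ⇒ T × 2.42 × 0.3819 = 773.5 ⇒ T = 773.5 / 0.9242 = 837 N.

T ≈ 837 N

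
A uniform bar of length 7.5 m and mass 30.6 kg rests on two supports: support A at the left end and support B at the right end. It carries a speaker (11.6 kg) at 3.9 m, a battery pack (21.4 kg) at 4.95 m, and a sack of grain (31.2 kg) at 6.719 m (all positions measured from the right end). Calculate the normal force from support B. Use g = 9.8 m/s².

Choose support A as the axis so its reaction then has zero moment arm.
Beam weight: 30.6 × 9.8 = 299.9 N down at 3.75 m → arm 3.75 m, τ = 299.9 × 3.75 = 1125 N·m clockwise.
Speaker: 11.6 × 9.8 = 113.7 N down at 3.9 m → arm 3.6 m, τ = 113.7 × 3.6 = 409.3 N·m clockwise.
Battery pack: 21.4 × 9.8 = 209.7 N down at 4.95 m → arm 2.55 m, τ = 209.7 × 2.55 = 534.7 N·m clockwise.
Sack of grain: 31.2 × 9.8 = 305.8 N down at 6.719 m → arm 0.781 m, τ = 305.8 × 0.781 = 238.8 N·m clockwise.
Net load moment about support A = 2308 N·m clockwise.
Reaction R at support B is upward at 0 m, arm 7.5 m → moment R × 7.5 counterclockwise.
Balancing moments: R × 7.5 = 2308, giving R = 308 N.

R_B ≈ 308 N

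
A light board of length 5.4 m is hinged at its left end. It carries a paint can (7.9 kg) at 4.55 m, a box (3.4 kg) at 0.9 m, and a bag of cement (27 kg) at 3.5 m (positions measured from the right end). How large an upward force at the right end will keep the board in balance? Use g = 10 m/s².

Sum moments about the left end (the unknown pivot reaction has zero arm there).
Paint can: 7.9 × 10 = 79 N down at 4.55 m → arm 0.85 m, τ = 79 × 0.85 = 67.15 N·m clockwise.
Box: 3.4 × 10 = 34 N down at 0.9 m → arm 4.5 m, τ = 34 × 4.5 = 153 N·m clockwise.
Bag of cement: 27 × 10 = 270 N down at 3.5 m → arm 1.9 m, τ = 270 × 1.9 = 513 N·m clockwise.
Net moment of the loads = 733.1 N·m clockwise.
The upward force F acts at the right end, arm 5.4 m, giving F × 5.4 counterclockwise.
Στ = 0 ⇒ F × 5.4 = 733.1 ⇒ F = 733.1 / 5.4 = 136 N.

F ≈ 136 N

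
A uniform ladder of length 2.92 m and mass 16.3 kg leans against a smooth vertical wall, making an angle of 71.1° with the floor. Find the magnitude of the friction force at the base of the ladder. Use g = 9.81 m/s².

f ≈ 27.4 N

Choose the foot of the ladder as the axis so the floor normal and friction both act there and drop out.
Ladder weight 16.3×9.81 = 159.9 N acts at 1.46 m along the ladder; its horizontal arm is 1.46·cos71.1° = 0.4729 m → τ = 75.62 N·m clockwise.
Wall normal N acts horizontally at the top; its moment arm is the height L sinθ = 2.92·sin71.1° = 2.763 m, counterclockwise.
Στ = 0 ⇒ N × 2.763 = 75.62 ⇒ N = 27.4 N.
ΣFx = 0: friction at the foot balances the wall's push, so f = N_wall = 27.4 N.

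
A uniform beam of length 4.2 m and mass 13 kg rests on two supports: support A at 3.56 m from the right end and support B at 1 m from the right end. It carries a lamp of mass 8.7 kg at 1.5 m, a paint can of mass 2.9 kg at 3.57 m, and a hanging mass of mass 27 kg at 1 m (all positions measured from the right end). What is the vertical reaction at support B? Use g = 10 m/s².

R_B ≈ 414 N

Choose support A as the axis so its reaction then has zero moment arm.
Beam weight: 13 × 10 = 130 N down at 2.1 m → arm 1.46 m, τ = 130 × 1.46 = 189.8 N·m clockwise.
Lamp: 8.7 × 10 = 87 N down at 1.5 m → arm 2.06 m, τ = 87 × 2.06 = 179.2 N·m clockwise.
Paint can: 2.9 × 10 = 29 N down at 3.57 m → arm 0.01 m, τ = 29 × 0.01 = 0.29 N·m counterclockwise.
Hanging mass: 27 × 10 = 270 N down at 1 m → arm 2.56 m, τ = 270 × 2.56 = 691.2 N·m clockwise.
Net load moment about support A = 1060 N·m clockwise.
Reaction R at support B is upward at 1 m, arm 2.56 m → moment R × 2.56 counterclockwise.
For rotational equilibrium, R × 2.56 = 1060, so R = 414 N.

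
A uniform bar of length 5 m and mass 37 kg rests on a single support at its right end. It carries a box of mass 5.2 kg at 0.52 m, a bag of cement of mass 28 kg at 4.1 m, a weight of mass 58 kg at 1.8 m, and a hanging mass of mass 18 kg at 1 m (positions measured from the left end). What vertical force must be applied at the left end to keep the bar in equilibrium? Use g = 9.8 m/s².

Sum moments about the right end (the unknown pivot reaction has zero arm there).
Beam weight: 37 × 9.8 = 362.6 N down at 2.5 m → arm 2.5 m, τ = 362.6 × 2.5 = 906.5 N·m counterclockwise.
Box: 5.2 × 9.8 = 50.96 N down at 0.52 m → arm 4.48 m, τ = 50.96 × 4.48 = 228.3 N·m counterclockwise.
Bag of cement: 28 × 9.8 = 274.4 N down at 4.1 m → arm 0.9 m, τ = 274.4 × 0.9 = 247 N·m counterclockwise.
Weight: 58 × 9.8 = 568.4 N down at 1.8 m → arm 3.2 m, τ = 568.4 × 3.2 = 1819 N·m counterclockwise.
Hanging mass: 18 × 9.8 = 176.4 N down at 1 m → arm 4 m, τ = 176.4 × 4 = 705.6 N·m counterclockwise.
Net moment of the loads = 3906 N·m counterclockwise.
The upward force F acts at the left end, arm 5 m, giving F × 5 clockwise.
Setting net torque to zero: F × 5 = 3906 → F = 3906 / 5 = 781 N.

F ≈ 781 N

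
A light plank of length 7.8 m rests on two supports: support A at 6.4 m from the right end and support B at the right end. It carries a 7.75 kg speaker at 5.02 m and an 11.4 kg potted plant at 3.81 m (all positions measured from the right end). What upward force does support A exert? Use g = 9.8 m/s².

R_A ≈ 126 N

About support B:
Speaker: 7.75 × 9.8 = 75.95 N down at 5.02 m → arm 5.02 m, τ = 75.95 × 5.02 = 381.3 N·m counterclockwise.
Potted plant: 11.4 × 9.8 = 111.7 N down at 3.81 m → arm 3.81 m, τ = 111.7 × 3.81 = 425.6 N·m counterclockwise.
Net load moment about support B = 806.9 N·m counterclockwise.
Reaction R at support A is upward at 6.4 m, arm 6.4 m → moment R × 6.4 clockwise.
Στ = 0 ⇒ R × 6.4 = 806.9 ⇒ R = 126 N.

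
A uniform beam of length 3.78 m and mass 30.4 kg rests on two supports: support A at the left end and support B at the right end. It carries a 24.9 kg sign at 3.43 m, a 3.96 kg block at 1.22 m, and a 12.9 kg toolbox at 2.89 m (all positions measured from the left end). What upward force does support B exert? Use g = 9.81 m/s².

R_B ≈ 480 N

Choose support A as the axis so its reaction then has zero moment arm.
Beam weight: 30.4 × 9.81 = 298.2 N down at 1.89 m → arm 1.89 m, τ = 298.2 × 1.89 = 563.6 N·m clockwise.
Sign: 24.9 × 9.81 = 244.3 N down at 3.43 m → arm 3.43 m, τ = 244.3 × 3.43 = 837.9 N·m clockwise.
Block: 3.96 × 9.81 = 38.85 N down at 1.22 m → arm 1.22 m, τ = 38.85 × 1.22 = 47.4 N·m clockwise.
Toolbox: 12.9 × 9.81 = 126.5 N down at 2.89 m → arm 2.89 m, τ = 126.5 × 2.89 = 365.6 N·m clockwise.
Net load moment about support A = 1814 N·m clockwise.
Reaction R at support B is upward at 3.78 m, arm 3.78 m → moment R × 3.78 counterclockwise.
For rotational equilibrium, R × 3.78 = 1814, so R = 480 N.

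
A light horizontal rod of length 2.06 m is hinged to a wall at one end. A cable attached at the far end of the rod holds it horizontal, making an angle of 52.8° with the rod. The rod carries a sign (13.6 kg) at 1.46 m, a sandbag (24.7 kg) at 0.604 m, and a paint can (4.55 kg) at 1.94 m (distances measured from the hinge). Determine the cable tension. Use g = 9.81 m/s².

Sum moments about the hinge (the unknown hinge reaction has zero arm there).
Sign: 13.6 × 9.81 = 133.4 N down at 1.46 m → arm 1.46 m, τ = 133.4 × 1.46 = 194.8 N·m clockwise.
Sandbag: 24.7 × 9.81 = 242.3 N down at 0.604 m → arm 0.604 m, τ = 242.3 × 0.604 = 146.3 N·m clockwise.
Paint can: 4.55 × 9.81 = 44.64 N down at 1.94 m → arm 1.94 m, τ = 44.64 × 1.94 = 86.6 N·m clockwise.
Total clockwise load moment = 427.7 N·m.
The cable tension T acts at 2.06 m; only its component perpendicular to the rod, T sinθ, produces torque. sin 52.8° = 0.7965.
Setting net torque to zero: T × 2.06 × 0.7965 = 427.7 → T = 427.7 / 1.641 = 261 N.

T ≈ 261 N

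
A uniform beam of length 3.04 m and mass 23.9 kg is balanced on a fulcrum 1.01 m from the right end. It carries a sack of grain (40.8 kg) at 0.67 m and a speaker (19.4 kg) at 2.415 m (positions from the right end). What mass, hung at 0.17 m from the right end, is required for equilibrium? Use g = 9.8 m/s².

Sum moments about the fulcrum (at 1.01 m from the right end) (the support reaction has zero arm there).
Beam weight: 23.9 × 9.8 = 234.2 N down at 1.52 m → arm 0.51 m, τ = 234.2 × 0.51 = 119.4 N·m counterclockwise.
Sack of grain: 40.8 × 9.8 = 399.8 N down at 0.67 m → arm 0.34 m, τ = 399.8 × 0.34 = 135.9 N·m clockwise.
Speaker: 19.4 × 9.8 = 190.1 N down at 2.415 m → arm 1.405 m, τ = 190.1 × 1.405 = 267.1 N·m counterclockwise.
Net moment of known loads = 250.6 N·m counterclockwise.
An unknown mass m at 0.17 m has arm 0.84 m; its moment is m·g·0.84 clockwise.
Στ = 0 ⇒ m × 9.8 × 0.84 = 250.6 ⇒ m = 250.6 / (9.8 × 0.84) = 30.4 kg.

m ≈ 30.4 kg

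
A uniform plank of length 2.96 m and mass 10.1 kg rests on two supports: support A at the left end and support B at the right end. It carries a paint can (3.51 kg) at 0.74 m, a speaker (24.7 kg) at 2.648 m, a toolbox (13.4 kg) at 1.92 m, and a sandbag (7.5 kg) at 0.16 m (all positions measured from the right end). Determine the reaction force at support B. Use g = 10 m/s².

Sum moments about support A (its reaction then has zero moment arm).
Beam weight: 10.1 × 10 = 101 N down at 1.48 m → arm 1.48 m, τ = 101 × 1.48 = 149.5 N·m clockwise.
Paint can: 3.51 × 10 = 35.1 N down at 0.74 m → arm 2.22 m, τ = 35.1 × 2.22 = 77.92 N·m clockwise.
Speaker: 24.7 × 10 = 247 N down at 2.648 m → arm 0.312 m, τ = 247 × 0.312 = 77.06 N·m clockwise.
Toolbox: 13.4 × 10 = 134 N down at 1.92 m → arm 1.04 m, τ = 134 × 1.04 = 139.4 N·m clockwise.
Sandbag: 7.5 × 10 = 75 N down at 0.16 m → arm 2.8 m, τ = 75 × 2.8 = 210 N·m clockwise.
Net load moment about support A = 653.9 N·m clockwise.
Reaction R at support B is upward at 0 m, arm 2.96 m → moment R × 2.96 counterclockwise.
Στ = 0 ⇒ R × 2.96 = 653.9 ⇒ R = 221 N.

R_B ≈ 221 N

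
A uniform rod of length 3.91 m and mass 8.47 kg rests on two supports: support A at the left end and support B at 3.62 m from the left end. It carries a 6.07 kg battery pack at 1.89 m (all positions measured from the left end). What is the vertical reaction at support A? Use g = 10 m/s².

R_A ≈ 68 N

Taking torques about support B:
Beam weight: 8.47 × 10 = 84.7 N down at 1.955 m → arm 1.665 m, τ = 84.7 × 1.665 = 141 N·m counterclockwise.
Battery pack: 6.07 × 10 = 60.7 N down at 1.89 m → arm 1.73 m, τ = 60.7 × 1.73 = 105 N·m counterclockwise.
Net load moment about support B = 246 N·m counterclockwise.
Reaction R at support A is upward at 0 m, arm 3.62 m → moment R × 3.62 clockwise.
For rotational equilibrium, R × 3.62 = 246, so R = 68 N.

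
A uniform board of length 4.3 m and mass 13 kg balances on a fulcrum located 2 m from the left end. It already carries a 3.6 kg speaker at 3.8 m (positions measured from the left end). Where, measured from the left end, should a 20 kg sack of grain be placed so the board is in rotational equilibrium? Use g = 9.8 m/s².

x ≈ 1.58 m from the left end

Taking torques about the fulcrum (at 2 m from the left end):
Beam weight: 13 × 9.8 = 127.4 N down at 2.15 m → arm 0.15 m, τ = 127.4 × 0.15 = 19.11 N·m clockwise.
Speaker: 3.6 × 9.8 = 35.28 N down at 3.8 m → arm 1.8 m, τ = 35.28 × 1.8 = 63.5 N·m clockwise.
Net moment of existing loads = 82.61 N·m clockwise.
The sack of grain weighs 20 × 9.8 = 196 N and must supply an equal counterclockwise moment, so its lever arm about the fulcrum is 82.61 / 196 = 0.421 m.
That puts it at 2 − 0.421 = 1.58 m from the left end.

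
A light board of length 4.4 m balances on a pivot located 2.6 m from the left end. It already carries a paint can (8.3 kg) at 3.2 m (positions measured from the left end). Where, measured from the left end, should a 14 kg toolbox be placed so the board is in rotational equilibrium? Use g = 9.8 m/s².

Take moments about the pivot (at 2.6 m from the left end).
Paint can: 8.3 × 9.8 = 81.34 N down at 3.2 m → arm 0.6 m, τ = 81.34 × 0.6 = 48.8 N·m clockwise.
Net moment of existing loads = 48.8 N·m clockwise.
The toolbox weighs 14 × 9.8 = 137.2 N and must supply an equal counterclockwise moment, so its lever arm about the pivot is 48.8 / 137.2 = 0.356 m.
That puts it at 2.6 − 0.356 = 2.24 m from the left end.

x ≈ 2.24 m from the left end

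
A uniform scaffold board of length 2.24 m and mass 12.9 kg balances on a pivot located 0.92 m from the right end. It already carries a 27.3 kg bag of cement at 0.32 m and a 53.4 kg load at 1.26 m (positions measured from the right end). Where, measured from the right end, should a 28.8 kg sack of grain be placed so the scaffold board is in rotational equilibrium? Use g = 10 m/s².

Sum moments about the pivot (at 0.92 m from the right end) (the support reaction has zero arm there).
Beam weight: 12.9 × 10 = 129 N down at 1.12 m → arm 0.2 m, τ = 129 × 0.2 = 25.8 N·m counterclockwise.
Bag of cement: 27.3 × 10 = 273 N down at 0.32 m → arm 0.6 m, τ = 273 × 0.6 = 163.8 N·m clockwise.
Load: 53.4 × 10 = 534 N down at 1.26 m → arm 0.34 m, τ = 534 × 0.34 = 181.6 N·m counterclockwise.
Net moment of existing loads = 43.6 N·m counterclockwise.
The sack of grain weighs 28.8 × 10 = 288 N and must supply an equal clockwise moment, so its lever arm about the pivot is 43.6 / 288 = 0.151 m.
That puts it at 0.92 − 0.151 = 0.769 m from the right end.

x ≈ 0.769 m from the right end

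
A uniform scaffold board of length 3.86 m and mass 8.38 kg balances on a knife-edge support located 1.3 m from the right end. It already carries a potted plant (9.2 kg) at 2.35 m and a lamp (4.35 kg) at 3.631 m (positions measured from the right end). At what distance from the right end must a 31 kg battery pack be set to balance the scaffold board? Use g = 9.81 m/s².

x ≈ 0.491 m from the right end

Take moments about the knife-edge support (at 1.3 m from the right end).
Beam weight: 8.38 × 9.81 = 82.21 N down at 1.93 m → arm 0.63 m, τ = 82.21 × 0.63 = 51.79 N·m counterclockwise.
Potted plant: 9.2 × 9.81 = 90.25 N down at 2.35 m → arm 1.05 m, τ = 90.25 × 1.05 = 94.76 N·m counterclockwise.
Lamp: 4.35 × 9.81 = 42.67 N down at 3.631 m → arm 2.331 m, τ = 42.67 × 2.331 = 99.46 N·m counterclockwise.
Net moment of existing loads = 246 N·m counterclockwise.
The battery pack weighs 31 × 9.81 = 304.1 N and must supply an equal clockwise moment, so its lever arm about the knife-edge support is 246 / 304.1 = 0.809 m.
That puts it at 1.3 − 0.809 = 0.491 m from the right end.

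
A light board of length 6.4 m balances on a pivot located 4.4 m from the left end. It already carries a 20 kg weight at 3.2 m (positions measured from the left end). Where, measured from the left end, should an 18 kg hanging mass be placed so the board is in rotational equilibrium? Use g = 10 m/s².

Take moments about the pivot (at 4.4 m from the left end).
Weight: 20 × 10 = 200 N down at 3.2 m → arm 1.2 m, τ = 200 × 1.2 = 240 N·m counterclockwise.
Net moment of existing loads = 240 N·m counterclockwise.
The hanging mass weighs 18 × 10 = 180 N and must supply an equal clockwise moment, so its lever arm about the pivot is 240 / 180 = 1.33 m.
That puts it at 4.4 + 1.33 = 5.73 m from the left end.

x ≈ 5.73 m from the left end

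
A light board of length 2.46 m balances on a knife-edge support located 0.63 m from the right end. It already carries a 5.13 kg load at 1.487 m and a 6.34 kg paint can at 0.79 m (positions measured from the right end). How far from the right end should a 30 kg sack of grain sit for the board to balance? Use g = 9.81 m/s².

x ≈ 0.45 m from the right end

About the knife-edge support (at 0.63 m from the right end):
Load: 5.13 × 9.81 = 50.33 N down at 1.487 m → arm 0.857 m, τ = 50.33 × 0.857 = 43.13 N·m counterclockwise.
Paint can: 6.34 × 9.81 = 62.2 N down at 0.79 m → arm 0.16 m, τ = 62.2 × 0.16 = 9.952 N·m counterclockwise.
Net moment of existing loads = 53.08 N·m counterclockwise.
The sack of grain weighs 30 × 9.81 = 294.3 N and must supply an equal clockwise moment, so its lever arm about the knife-edge support is 53.08 / 294.3 = 0.18 m.
That puts it at 0.63 − 0.18 = 0.45 m from the right end.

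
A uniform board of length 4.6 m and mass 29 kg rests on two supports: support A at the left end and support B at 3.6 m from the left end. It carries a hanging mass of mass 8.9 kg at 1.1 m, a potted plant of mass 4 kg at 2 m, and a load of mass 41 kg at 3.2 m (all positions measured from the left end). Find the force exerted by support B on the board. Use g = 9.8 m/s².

R_B ≈ 587 N

About support A:
Beam weight: 29 × 9.8 = 284.2 N down at 2.3 m → arm 2.3 m, τ = 284.2 × 2.3 = 653.7 N·m clockwise.
Hanging mass: 8.9 × 9.8 = 87.22 N down at 1.1 m → arm 1.1 m, τ = 87.22 × 1.1 = 95.94 N·m clockwise.
Potted plant: 4 × 9.8 = 39.2 N down at 2 m → arm 2 m, τ = 39.2 × 2 = 78.4 N·m clockwise.
Load: 41 × 9.8 = 401.8 N down at 3.2 m → arm 3.2 m, τ = 401.8 × 3.2 = 1286 N·m clockwise.
Net load moment about support A = 2114 N·m clockwise.
Reaction R at support B is upward at 3.6 m, arm 3.6 m → moment R × 3.6 counterclockwise.
Balancing moments: R × 3.6 = 2114, giving R = 587 N.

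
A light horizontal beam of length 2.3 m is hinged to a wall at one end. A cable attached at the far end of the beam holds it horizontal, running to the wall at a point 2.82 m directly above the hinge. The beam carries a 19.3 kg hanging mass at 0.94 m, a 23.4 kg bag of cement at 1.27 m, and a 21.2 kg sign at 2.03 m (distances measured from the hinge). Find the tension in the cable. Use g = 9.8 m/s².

Sum moments about the hinge (the unknown hinge reaction has zero arm there).
Hanging mass: 19.3 × 9.8 = 189.1 N down at 0.94 m → arm 0.94 m, τ = 189.1 × 0.94 = 177.8 N·m clockwise.
Bag of cement: 23.4 × 9.8 = 229.3 N down at 1.27 m → arm 1.27 m, τ = 229.3 × 1.27 = 291.2 N·m clockwise.
Sign: 21.2 × 9.8 = 207.8 N down at 2.03 m → arm 2.03 m, τ = 207.8 × 2.03 = 421.8 N·m clockwise.
Total clockwise load moment = 890.8 N·m.
The cable tension T acts at 2.3 m; only its component perpendicular to the beam, T sinθ, produces torque. sinθ = h/√(h²+d²) = 2.82/√(2.82²+2.3²) = 0.7749.
Balancing moments: T × 2.3 × 0.7749 = 890.8, giving T = 890.8 / 1.782 = 500 N.

T ≈ 500 N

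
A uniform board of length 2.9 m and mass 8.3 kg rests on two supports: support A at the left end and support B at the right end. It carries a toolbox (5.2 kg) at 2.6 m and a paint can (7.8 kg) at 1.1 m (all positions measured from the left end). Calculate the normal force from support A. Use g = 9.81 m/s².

Choose support B as the axis so its reaction then has zero moment arm.
Beam weight: 8.3 × 9.81 = 81.42 N down at 1.45 m → arm 1.45 m, τ = 81.42 × 1.45 = 118.1 N·m counterclockwise.
Toolbox: 5.2 × 9.81 = 51.01 N down at 2.6 m → arm 0.3 m, τ = 51.01 × 0.3 = 15.3 N·m counterclockwise.
Paint can: 7.8 × 9.81 = 76.52 N down at 1.1 m → arm 1.8 m, τ = 76.52 × 1.8 = 137.7 N·m counterclockwise.
Net load moment about support B = 271.1 N·m counterclockwise.
Reaction R at support A is upward at 0 m, arm 2.9 m → moment R × 2.9 clockwise.
Στ = 0 ⇒ R × 2.9 = 271.1 ⇒ R = 93.5 N.

R_A ≈ 93.5 N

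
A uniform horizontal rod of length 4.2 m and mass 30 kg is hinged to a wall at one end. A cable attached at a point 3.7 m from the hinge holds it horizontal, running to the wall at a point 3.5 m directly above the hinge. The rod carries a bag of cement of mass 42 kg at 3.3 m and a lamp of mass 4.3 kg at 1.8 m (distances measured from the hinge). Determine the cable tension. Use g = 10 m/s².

About the hinge:
Beam weight: 30 × 10 = 300 N down at 2.1 m → arm 2.1 m, τ = 300 × 2.1 = 630 N·m clockwise.
Bag of cement: 42 × 10 = 420 N down at 3.3 m → arm 3.3 m, τ = 420 × 3.3 = 1386 N·m clockwise.
Lamp: 4.3 × 10 = 43 N down at 1.8 m → arm 1.8 m, τ = 43 × 1.8 = 77.4 N·m clockwise.
Total clockwise load moment = 2093 N·m.
The cable tension T acts at 3.7 m; only its component perpendicular to the rod, T sinθ, produces torque. sinθ = h/√(h²+d²) = 3.5/√(3.5²+3.7²) = 0.6872.
Στ = 0 ⇒ T × 3.7 × 0.6872 = 2093 ⇒ T = 2093 / 2.543 = 823 N.

T ≈ 823 N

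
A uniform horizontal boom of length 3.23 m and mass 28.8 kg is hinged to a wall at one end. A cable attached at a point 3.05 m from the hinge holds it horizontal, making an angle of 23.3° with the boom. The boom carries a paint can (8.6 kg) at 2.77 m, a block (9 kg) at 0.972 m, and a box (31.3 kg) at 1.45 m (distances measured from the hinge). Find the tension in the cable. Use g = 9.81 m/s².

Choose the hinge as the axis so the unknown hinge reaction has zero arm there.
Beam weight: 28.8 × 9.81 = 282.5 N down at 1.615 m → arm 1.615 m, τ = 282.5 × 1.615 = 456.2 N·m clockwise.
Paint can: 8.6 × 9.81 = 84.37 N down at 2.77 m → arm 2.77 m, τ = 84.37 × 2.77 = 233.7 N·m clockwise.
Block: 9 × 9.81 = 88.29 N down at 0.972 m → arm 0.972 m, τ = 88.29 × 0.972 = 85.82 N·m clockwise.
Box: 31.3 × 9.81 = 307.1 N down at 1.45 m → arm 1.45 m, τ = 307.1 × 1.45 = 445.3 N·m clockwise.
Total clockwise load moment = 1221 N·m.
The cable tension T acts at 3.05 m; only its component perpendicular to the boom, T sinθ, produces torque. sin 23.3° = 0.3955.
For rotational equilibrium, T × 3.05 × 0.3955 = 1221, so T = 1221 / 1.206 = 1010 N.

T ≈ 1010 N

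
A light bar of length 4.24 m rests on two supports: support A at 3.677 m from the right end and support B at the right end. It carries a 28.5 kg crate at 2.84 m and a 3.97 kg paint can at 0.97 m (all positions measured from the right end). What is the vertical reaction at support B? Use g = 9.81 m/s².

Taking torques about support A:
Crate: 28.5 × 9.81 = 279.6 N down at 2.84 m → arm 0.837 m, τ = 279.6 × 0.837 = 234 N·m clockwise.
Paint can: 3.97 × 9.81 = 38.95 N down at 0.97 m → arm 2.707 m, τ = 38.95 × 2.707 = 105.4 N·m clockwise.
Net load moment about support A = 339.4 N·m clockwise.
Reaction R at support B is upward at 0 m, arm 3.677 m → moment R × 3.677 counterclockwise.
Setting net torque to zero: R × 3.677 = 339.4 → R = 92.3 N.

R_B ≈ 92.3 N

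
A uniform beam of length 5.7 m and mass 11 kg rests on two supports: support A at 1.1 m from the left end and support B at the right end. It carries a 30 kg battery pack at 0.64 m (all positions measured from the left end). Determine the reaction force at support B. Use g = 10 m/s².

About support A:
Beam weight: 11 × 10 = 110 N down at 2.85 m → arm 1.75 m, τ = 110 × 1.75 = 192.5 N·m clockwise.
Battery pack: 30 × 10 = 300 N down at 0.64 m → arm 0.46 m, τ = 300 × 0.46 = 138 N·m counterclockwise.
Net load moment about support A = 54.5 N·m clockwise.
Reaction R at support B is upward at 5.7 m, arm 4.6 m → moment R × 4.6 counterclockwise.
Balancing moments: R × 4.6 = 54.5, giving R = 11.8 N.

R_B ≈ 11.8 N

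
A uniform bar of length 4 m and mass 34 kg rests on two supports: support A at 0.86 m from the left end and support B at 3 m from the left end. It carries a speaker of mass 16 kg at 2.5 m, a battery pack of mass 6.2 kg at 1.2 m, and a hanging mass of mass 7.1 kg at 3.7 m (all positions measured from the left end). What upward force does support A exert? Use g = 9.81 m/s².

R_A ≈ 221 N

Choose support B as the axis so its reaction then has zero moment arm.
Beam weight: 34 × 9.81 = 333.5 N down at 2 m → arm 1 m, τ = 333.5 × 1 = 333.5 N·m counterclockwise.
Speaker: 16 × 9.81 = 157 N down at 2.5 m → arm 0.5 m, τ = 157 × 0.5 = 78.5 N·m counterclockwise.
Battery pack: 6.2 × 9.81 = 60.82 N down at 1.2 m → arm 1.8 m, τ = 60.82 × 1.8 = 109.5 N·m counterclockwise.
Hanging mass: 7.1 × 9.81 = 69.65 N down at 3.7 m → arm 0.7 m, τ = 69.65 × 0.7 = 48.76 N·m clockwise.
Net load moment about support B = 472.7 N·m counterclockwise.
Reaction R at support A is upward at 0.86 m, arm 2.14 m → moment R × 2.14 clockwise.
Setting net torque to zero: R × 2.14 = 472.7 → R = 221 N.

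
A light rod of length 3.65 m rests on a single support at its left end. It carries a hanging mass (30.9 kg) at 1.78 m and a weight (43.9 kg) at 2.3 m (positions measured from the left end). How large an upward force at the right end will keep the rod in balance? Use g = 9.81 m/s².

F ≈ 419 N

Take moments about the left end.
Hanging mass: 30.9 × 9.81 = 303.1 N down at 1.78 m → arm 1.78 m, τ = 303.1 × 1.78 = 539.5 N·m clockwise.
Weight: 43.9 × 9.81 = 430.7 N down at 2.3 m → arm 2.3 m, τ = 430.7 × 2.3 = 990.6 N·m clockwise.
Net moment of the loads = 1530 N·m clockwise.
The upward force F acts at the right end, arm 3.65 m, giving F × 3.65 counterclockwise.
Setting net torque to zero: F × 3.65 = 1530 → F = 1530 / 3.65 = 419 N.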